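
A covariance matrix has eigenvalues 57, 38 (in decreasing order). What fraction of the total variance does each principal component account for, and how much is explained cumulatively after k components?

Step 1 — total variance = trace(Sigma) = Σ λ_i = 57 + 38 = 95.

Step 2 — fraction explained by component i = λ_i / Σ λ:
  PC1: 57/95 = 0.6
  PC2: 38/95 = 0.4

Step 3 — cumulative fraction after k components = (λ_1 + ... + λ_k) / Σ λ:
  k = 1: 57/95 = 0.6
  k = 2: (57 + 38)/95 = 95/95 = 1

Summary (fraction, with percent):

explained: PC1 0.6 (60%), PC2 0.4 (40%);  cumulative: 0.6, 1


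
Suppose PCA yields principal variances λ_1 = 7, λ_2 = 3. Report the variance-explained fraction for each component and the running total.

Step 1 — total variance = trace(Sigma) = Σ λ_i = 7 + 3 = 10.

Step 2 — fraction explained by component i = λ_i / Σ λ:
  PC1: 7/10 = 0.7
  PC2: 3/10 = 0.3

Step 3 — cumulative fraction after k components = (λ_1 + ... + λ_k) / Σ λ:
  k = 1: 7/10 = 0.7
  k = 2: (7 + 3)/10 = 10/10 = 1

Summary (fraction, with percent):

explained: PC1 0.7 (70%), PC2 0.3 (30%);  cumulative: 0.7, 1


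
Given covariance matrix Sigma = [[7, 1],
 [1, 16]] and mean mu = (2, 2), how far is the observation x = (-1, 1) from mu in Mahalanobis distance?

Step 1 — centre the observation: (x - mu) = (-3, -1).

Step 2 — invert Sigma. det(Sigma) = 7·16 - (1)² = 111.
  Sigma^{-1} = (1/det) · [[d, -b], [-b, a]] = [[0.1441, -0.009],
 [-0.009, 0.0631]].

Step 3 — form the quadratic (x - mu)^T · Sigma^{-1} · (x - mu):
  Sigma^{-1} · (x - mu) = (-0.4234, -0.036).
  (x - mu)^T · [Sigma^{-1} · (x - mu)] = (-3)·(-0.4234) + (-1)·(-0.036) = 1.3063.

Step 4 — take square root: d = √(1.3063) ≈ 1.1429.

d(x, mu) = √(1.3063) ≈ 1.1429


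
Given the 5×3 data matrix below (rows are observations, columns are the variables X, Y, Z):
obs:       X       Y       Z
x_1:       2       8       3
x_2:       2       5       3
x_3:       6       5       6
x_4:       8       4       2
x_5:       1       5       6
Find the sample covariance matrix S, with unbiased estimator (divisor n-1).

Step 1 — column means:
  mean(X) = (2 + 2 + 6 + 8 + 1) / 5 = 19/5 = 3.8
  mean(Y) = (8 + 5 + 5 + 4 + 5) / 5 = 27/5 = 5.4
  mean(Z) = (3 + 3 + 6 + 2 + 6) / 5 = 20/5 = 4

Step 2 — sample covariance S[i,j] = (1/(n-1)) · Σ_k (x_{k,i} - mean_i) · (x_{k,j} - mean_j), with n-1 = 4.
  S[X,X] = ((-1.8)·(-1.8) + (-1.8)·(-1.8) + (2.2)·(2.2) + (4.2)·(4.2) + (-2.8)·(-2.8)) / 4 = 36.8/4 = 9.2
  S[X,Y] = ((-1.8)·(2.6) + (-1.8)·(-0.4) + (2.2)·(-0.4) + (4.2)·(-1.4) + (-2.8)·(-0.4)) / 4 = -9.6/4 = -2.4
  S[X,Z] = ((-1.8)·(-1) + (-1.8)·(-1) + (2.2)·(2) + (4.2)·(-2) + (-2.8)·(2)) / 4 = -6/4 = -1.5
  S[Y,Y] = ((2.6)·(2.6) + (-0.4)·(-0.4) + (-0.4)·(-0.4) + (-1.4)·(-1.4) + (-0.4)·(-0.4)) / 4 = 9.2/4 = 2.3
  S[Y,Z] = ((2.6)·(-1) + (-0.4)·(-1) + (-0.4)·(2) + (-1.4)·(-2) + (-0.4)·(2)) / 4 = -1/4 = -0.25
  S[Z,Z] = ((-1)·(-1) + (-1)·(-1) + (2)·(2) + (-2)·(-2) + (2)·(2)) / 4 = 14/4 = 3.5

S is symmetric (S[j,i] = S[i,j]). Assembling:

S = [[9.2, -2.4, -1.5],
 [-2.4, 2.3, -0.25],
 [-1.5, -0.25, 3.5]]


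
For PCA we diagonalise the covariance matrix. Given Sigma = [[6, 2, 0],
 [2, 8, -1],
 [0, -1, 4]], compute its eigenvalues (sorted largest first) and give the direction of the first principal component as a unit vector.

Step 1 — characteristic polynomial p(λ) = det(λI - Sigma) = λ³ - tr·λ² + c_1·λ - det, where tr = trace, c_1 = sum of the principal 2×2 minors, det = det(Sigma):
  tr = 6 + 8 + 4 = 18,
  c_1 = (6·8 - (2)²) + (6·4 - (0)²) + (8·4 - (-1)²) = 44 + 24 + 31 = 99,
  det = 6·(8·4 - (-1)²) - (2)·((2)·4 - (-1)·(0)) + (0)·((2)·(-1) - 8·(0)) = 6·(31) - (2)·(8) + (0)·(-2) = 170.
  So p(λ) = λ³ - 18λ² + 99λ - 170.
Step 2 — look for an integer root (rational root theorem: any rational root is an integer divisor of 170). Testing λ = 5:
  p(5) = 125 - 450 + 495 - 170 = 0  ✓
  Dividing out (λ - 5): p(λ) = (λ - 5)(λ² - 13λ + 34).
Step 3 — remaining eigenvalues from the quadratic λ² - 13λ + 34 = 0:
  Δ = 13² - 4·34 = 169 - 136 = 33,  λ = (13 ± √33)/2 = (13 ± 5.7446)/2 ≈ 9.3723 or 3.6277.
  Sorted: λ_1 = 9.3723,  λ_2 = 5,  λ_3 = 3.6277  (check: sum = 18 = tr ✓).

Step 4 — unit eigenvector for λ_1 ≈ 9.3723: v spans the null space of (Sigma - λ_1 I), whose rows are
  r_1 = (-3.3723, 2, 0),  r_2 = (2, -1.3723, -1),  r_3 = (0, -1, -5.3723).
  v is orthogonal to every row, so take v ∝ r_1 × r_2 = ((2)·(-1) - (0)·(-1.3723), (0)·(2) - (-3.3723)·(-1), (-3.3723)·(-1.3723) - (2)·(2)) ≈ (-2, -3.3723, 0.6277).
  Rescale (multiply by -1 so the first nonzero entry is positive): u = (2, 3.3723, -0.6277).
  ||u|| = √((2)² + (3.3723)² + (-0.6277)²) = √(15.7663) ≈ 3.9707,  v_1 = u/||u|| ≈ (0.5037, 0.8493, -0.1581) (||v_1|| = 1).

λ_1 = 9.3723,  λ_2 = 5,  λ_3 = 3.6277;  v_1 ≈ (0.5037, 0.8493, -0.1581)


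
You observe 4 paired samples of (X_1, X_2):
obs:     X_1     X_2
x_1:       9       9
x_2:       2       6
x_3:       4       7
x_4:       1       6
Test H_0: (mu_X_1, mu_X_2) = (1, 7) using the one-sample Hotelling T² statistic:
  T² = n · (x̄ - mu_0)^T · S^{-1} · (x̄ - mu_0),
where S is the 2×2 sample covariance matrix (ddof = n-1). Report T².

Step 1 — sample mean vector:
  mean(X_1) = (9 + 2 + 4 + 1) / 4 = 16/4 = 4
  mean(X_2) = (9 + 6 + 7 + 6) / 4 = 28/4 = 7
  x̄ = (4, 7),  deviation x̄ - mu_0 = (4, 7) - (1, 7) = (3, 0).

Step 2 — sample covariance matrix, S[i,j] = (1/(n-1)) · Σ_k (x_{k,i} - mean_i) · (x_{k,j} - mean_j), divisor n-1 = 3:
  S[X_1,X_1] = ((5)·(5) + (-2)·(-2) + (0)·(0) + (-3)·(-3)) / 3 = 38/3 = 12.6667
  S[X_1,X_2] = ((5)·(2) + (-2)·(-1) + (0)·(0) + (-3)·(-1)) / 3 = 15/3 = 5
  S[X_2,X_2] = ((2)·(2) + (-1)·(-1) + (0)·(0) + (-1)·(-1)) / 3 = 6/3 = 2
  S = [[12.6667, 5],
 [5, 2]].

Step 3 — invert S. det(S) = 12.6667·2 - (5)² = 0.3333.
  S^{-1} = (1/det) · [[d, -b], [-b, a]] = [[6, -15],
 [-15, 38]].

Step 4 — quadratic form (x̄ - mu_0)^T · S^{-1} · (x̄ - mu_0):
  S^{-1} · (x̄ - mu_0) = (18, -45),
  (x̄ - mu_0)^T · [...] = (3)·(18) + (0)·(-45) = 54.

Step 5 — scale by n: T² = 4 · 54 = 216.

T² ≈ 216


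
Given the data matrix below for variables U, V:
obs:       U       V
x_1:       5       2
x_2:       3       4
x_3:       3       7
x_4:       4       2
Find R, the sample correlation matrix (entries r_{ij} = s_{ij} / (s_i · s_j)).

Step 1 — column means:
  mean(U) = (5 + 3 + 3 + 4) / 4 = 15/4 = 3.75
  mean(V) = (2 + 4 + 7 + 2) / 4 = 15/4 = 3.75

Step 2 — sample variances and covariances s[i,j] = (1/(n-1)) · Σ_k (x_{k,i} - mean_i) · (x_{k,j} - mean_j), with n-1 = 3:
  s[U,U] = ((1.25)·(1.25) + (-0.75)·(-0.75) + (-0.75)·(-0.75) + (0.25)·(0.25)) / 3 = 2.75/3 = 0.9167
  s[U,V] = ((1.25)·(-1.75) + (-0.75)·(0.25) + (-0.75)·(3.25) + (0.25)·(-1.75)) / 3 = -5.25/3 = -1.75
  s[V,V] = ((-1.75)·(-1.75) + (0.25)·(0.25) + (3.25)·(3.25) + (-1.75)·(-1.75)) / 3 = 16.75/3 = 5.5833
  Sample standard deviations s_i = √(s[i,i]):
  s(U) = √(0.9167) = 0.9574
  s(V) = √(5.5833) = 2.3629

Step 3 — r_{ij} = s_{ij} / (s_i · s_j):
  r[U,U] = 1 (diagonal).
  r[U,V] = -1.75 / (0.9574 · 2.3629) = -1.75 / 2.2623 = -0.7735
  r[V,V] = 1 (diagonal).

R is symmetric with unit diagonal. Assembling:

R = [[1, -0.7735],
 [-0.7735, 1]]


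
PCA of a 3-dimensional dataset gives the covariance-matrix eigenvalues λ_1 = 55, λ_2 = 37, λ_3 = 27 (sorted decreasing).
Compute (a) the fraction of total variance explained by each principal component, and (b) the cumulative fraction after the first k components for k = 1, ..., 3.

Step 1 — total variance = trace(Sigma) = Σ λ_i = 55 + 37 + 27 = 119.

Step 2 — fraction explained by component i = λ_i / Σ λ:
  PC1: 55/119 = 0.4622
  PC2: 37/119 = 0.3109
  PC3: 27/119 = 0.2269

Step 3 — cumulative fraction after k components = (λ_1 + ... + λ_k) / Σ λ:
  k = 1: 55/119 = 0.4622
  k = 2: (55 + 37)/119 = 92/119 = 0.7731
  k = 3: (55 + 37 + 27)/119 = 119/119 = 1

Summary (fraction, with percent):

explained: PC1 0.4622 (46.22%), PC2 0.3109 (31.09%), PC3 0.2269 (22.69%);  cumulative: 0.4622, 0.7731, 1


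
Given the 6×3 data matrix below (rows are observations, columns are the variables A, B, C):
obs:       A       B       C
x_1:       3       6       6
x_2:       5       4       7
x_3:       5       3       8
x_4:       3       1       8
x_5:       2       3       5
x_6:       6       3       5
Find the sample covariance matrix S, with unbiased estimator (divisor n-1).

Step 1 — column means:
  mean(A) = (3 + 5 + 5 + 3 + 2 + 6) / 6 = 24/6 = 4
  mean(B) = (6 + 4 + 3 + 1 + 3 + 3) / 6 = 20/6 = 3.3333
  mean(C) = (6 + 7 + 8 + 8 + 5 + 5) / 6 = 39/6 = 6.5

Step 2 — sample covariance S[i,j] = (1/(n-1)) · Σ_k (x_{k,i} - mean_i) · (x_{k,j} - mean_j), with n-1 = 5.
  S[A,A] = ((-1)·(-1) + (1)·(1) + (1)·(1) + (-1)·(-1) + (-2)·(-2) + (2)·(2)) / 5 = 12/5 = 2.4
  S[A,B] = ((-1)·(2.6667) + (1)·(0.6667) + (1)·(-0.3333) + (-1)·(-2.3333) + (-2)·(-0.3333) + (2)·(-0.3333)) / 5 = 0/5 = 0
  S[A,C] = ((-1)·(-0.5) + (1)·(0.5) + (1)·(1.5) + (-1)·(1.5) + (-2)·(-1.5) + (2)·(-1.5)) / 5 = 1/5 = 0.2
  S[B,B] = ((2.6667)·(2.6667) + (0.6667)·(0.6667) + (-0.3333)·(-0.3333) + (-2.3333)·(-2.3333) + (-0.3333)·(-0.3333) + (-0.3333)·(-0.3333)) / 5 = 13.3333/5 = 2.6667
  S[B,C] = ((2.6667)·(-0.5) + (0.6667)·(0.5) + (-0.3333)·(1.5) + (-2.3333)·(1.5) + (-0.3333)·(-1.5) + (-0.3333)·(-1.5)) / 5 = -4/5 = -0.8
  S[C,C] = ((-0.5)·(-0.5) + (0.5)·(0.5) + (1.5)·(1.5) + (1.5)·(1.5) + (-1.5)·(-1.5) + (-1.5)·(-1.5)) / 5 = 9.5/5 = 1.9

S is symmetric (S[j,i] = S[i,j]). Assembling:

S = [[2.4, 0, 0.2],
 [0, 2.6667, -0.8],
 [0.2, -0.8, 1.9]]


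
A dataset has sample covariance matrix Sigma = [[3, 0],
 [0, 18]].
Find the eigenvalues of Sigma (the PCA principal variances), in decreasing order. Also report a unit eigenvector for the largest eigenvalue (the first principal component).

Step 1 — characteristic polynomial of 2×2 Sigma:
  det(Sigma - λI) = λ² - trace · λ + det = 0.
  trace = 3 + 18 = 21, det = 3·18 - (0)² = 54.
Step 2 — discriminant:
  Δ = trace² - 4·det = 441 - 216 = 225.
Step 3 — eigenvalues:
  λ = (trace ± √Δ)/2 = (21 ± 15)/2,
  λ_1 = 18,  λ_2 = 3.

Step 4 — unit eigenvector for λ_1: Sigma is diagonal, so its eigenvectors are the coordinate axes. λ_1 = 18 is the diagonal entry on the second coordinate axis, hence
  v_1 = (0, 1) (||v_1|| = 1).

λ_1 = 18,  λ_2 = 3;  v_1 ≈ (0, 1)


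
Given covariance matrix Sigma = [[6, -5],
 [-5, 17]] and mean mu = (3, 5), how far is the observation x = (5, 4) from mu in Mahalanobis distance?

Step 1 — centre the observation: (x - mu) = (2, -1).

Step 2 — invert Sigma. det(Sigma) = 6·17 - (-5)² = 77.
  Sigma^{-1} = (1/det) · [[d, -b], [-b, a]] = [[0.2208, 0.0649],
 [0.0649, 0.0779]].

Step 3 — form the quadratic (x - mu)^T · Sigma^{-1} · (x - mu):
  Sigma^{-1} · (x - mu) = (0.3766, 0.0519).
  (x - mu)^T · [Sigma^{-1} · (x - mu)] = (2)·(0.3766) + (-1)·(0.0519) = 0.7013.

Step 4 — take square root: d = √(0.7013) ≈ 0.8374.

d(x, mu) = √(0.7013) ≈ 0.8374


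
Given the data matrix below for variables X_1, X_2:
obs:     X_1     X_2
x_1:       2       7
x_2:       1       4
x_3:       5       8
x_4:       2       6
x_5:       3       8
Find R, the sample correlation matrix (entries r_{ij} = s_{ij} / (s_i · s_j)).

Step 1 — column means:
  mean(X_1) = (2 + 1 + 5 + 2 + 3) / 5 = 13/5 = 2.6
  mean(X_2) = (7 + 4 + 8 + 6 + 8) / 5 = 33/5 = 6.6

Step 2 — sample variances and covariances s[i,j] = (1/(n-1)) · Σ_k (x_{k,i} - mean_i) · (x_{k,j} - mean_j), with n-1 = 4:
  s[X_1,X_1] = ((-0.6)·(-0.6) + (-1.6)·(-1.6) + (2.4)·(2.4) + (-0.6)·(-0.6) + (0.4)·(0.4)) / 4 = 9.2/4 = 2.3
  s[X_1,X_2] = ((-0.6)·(0.4) + (-1.6)·(-2.6) + (2.4)·(1.4) + (-0.6)·(-0.6) + (0.4)·(1.4)) / 4 = 8.2/4 = 2.05
  s[X_2,X_2] = ((0.4)·(0.4) + (-2.6)·(-2.6) + (1.4)·(1.4) + (-0.6)·(-0.6) + (1.4)·(1.4)) / 4 = 11.2/4 = 2.8
  Sample standard deviations s_i = √(s[i,i]):
  s(X_1) = √(2.3) = 1.5166
  s(X_2) = √(2.8) = 1.6733

Step 3 — r_{ij} = s_{ij} / (s_i · s_j):
  r[X_1,X_1] = 1 (diagonal).
  r[X_1,X_2] = 2.05 / (1.5166 · 1.6733) = 2.05 / 2.5377 = 0.8078
  r[X_2,X_2] = 1 (diagonal).

R is symmetric with unit diagonal. Assembling:

R = [[1, 0.8078],
 [0.8078, 1]]


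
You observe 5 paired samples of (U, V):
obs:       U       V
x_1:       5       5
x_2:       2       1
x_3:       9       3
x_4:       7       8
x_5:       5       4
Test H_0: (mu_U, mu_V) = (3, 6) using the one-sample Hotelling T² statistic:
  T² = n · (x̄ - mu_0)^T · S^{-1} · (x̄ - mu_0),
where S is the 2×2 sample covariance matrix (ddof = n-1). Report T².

Step 1 — sample mean vector:
  mean(U) = (5 + 2 + 9 + 7 + 5) / 5 = 28/5 = 5.6
  mean(V) = (5 + 1 + 3 + 8 + 4) / 5 = 21/5 = 4.2
  x̄ = (5.6, 4.2),  deviation x̄ - mu_0 = (5.6, 4.2) - (3, 6) = (2.6, -1.8).

Step 2 — sample covariance matrix, S[i,j] = (1/(n-1)) · Σ_k (x_{k,i} - mean_i) · (x_{k,j} - mean_j), divisor n-1 = 4:
  S[U,U] = ((-0.6)·(-0.6) + (-3.6)·(-3.6) + (3.4)·(3.4) + (1.4)·(1.4) + (-0.6)·(-0.6)) / 4 = 27.2/4 = 6.8
  S[U,V] = ((-0.6)·(0.8) + (-3.6)·(-3.2) + (3.4)·(-1.2) + (1.4)·(3.8) + (-0.6)·(-0.2)) / 4 = 12.4/4 = 3.1
  S[V,V] = ((0.8)·(0.8) + (-3.2)·(-3.2) + (-1.2)·(-1.2) + (3.8)·(3.8) + (-0.2)·(-0.2)) / 4 = 26.8/4 = 6.7
  S = [[6.8, 3.1],
 [3.1, 6.7]].

Step 3 — invert S. det(S) = 6.8·6.7 - (3.1)² = 35.95.
  S^{-1} = (1/det) · [[d, -b], [-b, a]] = [[0.1864, -0.0862],
 [-0.0862, 0.1892]].

Step 4 — quadratic form (x̄ - mu_0)^T · S^{-1} · (x̄ - mu_0):
  S^{-1} · (x̄ - mu_0) = (0.6398, -0.5647),
  (x̄ - mu_0)^T · [...] = (2.6)·(0.6398) + (-1.8)·(-0.5647) = 2.6798.

Step 5 — scale by n: T² = 5 · 2.6798 = 13.3992.

T² ≈ 13.3992


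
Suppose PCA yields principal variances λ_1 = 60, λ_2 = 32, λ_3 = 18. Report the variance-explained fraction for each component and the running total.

Step 1 — total variance = trace(Sigma) = Σ λ_i = 60 + 32 + 18 = 110.

Step 2 — fraction explained by component i = λ_i / Σ λ:
  PC1: 60/110 = 0.5455
  PC2: 32/110 = 0.2909
  PC3: 18/110 = 0.1636

Step 3 — cumulative fraction after k components = (λ_1 + ... + λ_k) / Σ λ:
  k = 1: 60/110 = 0.5455
  k = 2: (60 + 32)/110 = 92/110 = 0.8364
  k = 3: (60 + 32 + 18)/110 = 110/110 = 1

Summary (fraction, with percent):

explained: PC1 0.5455 (54.55%), PC2 0.2909 (29.09%), PC3 0.1636 (16.36%);  cumulative: 0.5455, 0.8364, 1


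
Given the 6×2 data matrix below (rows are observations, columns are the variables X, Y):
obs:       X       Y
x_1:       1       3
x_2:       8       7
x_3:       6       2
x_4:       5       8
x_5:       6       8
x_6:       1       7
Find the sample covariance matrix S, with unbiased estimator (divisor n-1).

Step 1 — column means:
  mean(X) = (1 + 8 + 6 + 5 + 6 + 1) / 6 = 27/6 = 4.5
  mean(Y) = (3 + 7 + 2 + 8 + 8 + 7) / 6 = 35/6 = 5.8333

Step 2 — sample covariance S[i,j] = (1/(n-1)) · Σ_k (x_{k,i} - mean_i) · (x_{k,j} - mean_j), with n-1 = 5.
  S[X,X] = ((-3.5)·(-3.5) + (3.5)·(3.5) + (1.5)·(1.5) + (0.5)·(0.5) + (1.5)·(1.5) + (-3.5)·(-3.5)) / 5 = 41.5/5 = 8.3
  S[X,Y] = ((-3.5)·(-2.8333) + (3.5)·(1.1667) + (1.5)·(-3.8333) + (0.5)·(2.1667) + (1.5)·(2.1667) + (-3.5)·(1.1667)) / 5 = 8.5/5 = 1.7
  S[Y,Y] = ((-2.8333)·(-2.8333) + (1.1667)·(1.1667) + (-3.8333)·(-3.8333) + (2.1667)·(2.1667) + (2.1667)·(2.1667) + (1.1667)·(1.1667)) / 5 = 34.8333/5 = 6.9667

S is symmetric (S[j,i] = S[i,j]). Assembling:

S = [[8.3, 1.7],
 [1.7, 6.9667]]


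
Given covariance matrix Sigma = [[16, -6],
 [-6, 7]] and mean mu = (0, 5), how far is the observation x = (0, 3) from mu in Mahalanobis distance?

Step 1 — centre the observation: (x - mu) = (0, -2).

Step 2 — invert Sigma. det(Sigma) = 16·7 - (-6)² = 76.
  Sigma^{-1} = (1/det) · [[d, -b], [-b, a]] = [[0.0921, 0.0789],
 [0.0789, 0.2105]].

Step 3 — form the quadratic (x - mu)^T · Sigma^{-1} · (x - mu):
  Sigma^{-1} · (x - mu) = (-0.1579, -0.4211).
  (x - mu)^T · [Sigma^{-1} · (x - mu)] = (0)·(-0.1579) + (-2)·(-0.4211) = 0.8421.

Step 4 — take square root: d = √(0.8421) ≈ 0.9177.

d(x, mu) = √(0.8421) ≈ 0.9177


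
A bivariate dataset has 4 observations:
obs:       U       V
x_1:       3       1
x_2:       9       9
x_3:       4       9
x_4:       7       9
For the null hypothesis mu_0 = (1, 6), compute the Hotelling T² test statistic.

Step 1 — sample mean vector:
  mean(U) = (3 + 9 + 4 + 7) / 4 = 23/4 = 5.75
  mean(V) = (1 + 9 + 9 + 9) / 4 = 28/4 = 7
  x̄ = (5.75, 7),  deviation x̄ - mu_0 = (5.75, 7) - (1, 6) = (4.75, 1).

Step 2 — sample covariance matrix, S[i,j] = (1/(n-1)) · Σ_k (x_{k,i} - mean_i) · (x_{k,j} - mean_j), divisor n-1 = 3:
  S[U,U] = ((-2.75)·(-2.75) + (3.25)·(3.25) + (-1.75)·(-1.75) + (1.25)·(1.25)) / 3 = 22.75/3 = 7.5833
  S[U,V] = ((-2.75)·(-6) + (3.25)·(2) + (-1.75)·(2) + (1.25)·(2)) / 3 = 22/3 = 7.3333
  S[V,V] = ((-6)·(-6) + (2)·(2) + (2)·(2) + (2)·(2)) / 3 = 48/3 = 16
  S = [[7.5833, 7.3333],
 [7.3333, 16]].

Step 3 — invert S. det(S) = 7.5833·16 - (7.3333)² = 67.5556.
  S^{-1} = (1/det) · [[d, -b], [-b, a]] = [[0.2368, -0.1086],
 [-0.1086, 0.1123]].

Step 4 — quadratic form (x̄ - mu_0)^T · S^{-1} · (x̄ - mu_0):
  S^{-1} · (x̄ - mu_0) = (1.0164, -0.4034),
  (x̄ - mu_0)^T · [...] = (4.75)·(1.0164) + (1)·(-0.4034) = 4.4248.

Step 5 — scale by n: T² = 4 · 4.4248 = 17.699.

T² ≈ 17.699


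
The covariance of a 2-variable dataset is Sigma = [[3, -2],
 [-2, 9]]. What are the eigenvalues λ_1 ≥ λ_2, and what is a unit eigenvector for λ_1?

Step 1 — characteristic polynomial of 2×2 Sigma:
  det(Sigma - λI) = λ² - trace · λ + det = 0.
  trace = 3 + 9 = 12, det = 3·9 - (-2)² = 23.
Step 2 — discriminant:
  Δ = trace² - 4·det = 144 - 92 = 52.
Step 3 — eigenvalues:
  λ = (trace ± √Δ)/2 = (12 ± 7.2111)/2,
  λ_1 = 9.6056,  λ_2 = 2.3944.

Step 4 — unit eigenvector for λ_1: solve (Sigma - λ_1 I)v = 0. First row:
  (3 - 9.6056)·v_x + (-2)·v_y = 0, i.e. (-6.6056)·v_x + (-2)·v_y = 0,
  so v ∝ (b, λ_1 - a) = (-2, 6.6056); multiply by -1 so the first entry is positive: u = (2, -6.6056).
  ||u|| = √((2)² + (-6.6056)²) = √(47.6333) ≈ 6.9017,
  v_1 = u/||u|| ≈ (0.2898, -0.9571) (||v_1|| = 1).

λ_1 = 9.6056,  λ_2 = 2.3944;  v_1 ≈ (0.2898, -0.9571)


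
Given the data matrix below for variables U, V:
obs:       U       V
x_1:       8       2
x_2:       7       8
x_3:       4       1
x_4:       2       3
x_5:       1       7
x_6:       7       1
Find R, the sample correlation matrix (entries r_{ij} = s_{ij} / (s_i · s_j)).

Step 1 — column means:
  mean(U) = (8 + 7 + 4 + 2 + 1 + 7) / 6 = 29/6 = 4.8333
  mean(V) = (2 + 8 + 1 + 3 + 7 + 1) / 6 = 22/6 = 3.6667

Step 2 — sample variances and covariances s[i,j] = (1/(n-1)) · Σ_k (x_{k,i} - mean_i) · (x_{k,j} - mean_j), with n-1 = 5:
  s[U,U] = ((3.1667)·(3.1667) + (2.1667)·(2.1667) + (-0.8333)·(-0.8333) + (-2.8333)·(-2.8333) + (-3.8333)·(-3.8333) + (2.1667)·(2.1667)) / 5 = 42.8333/5 = 8.5667
  s[U,V] = ((3.1667)·(-1.6667) + (2.1667)·(4.3333) + (-0.8333)·(-2.6667) + (-2.8333)·(-0.6667) + (-3.8333)·(3.3333) + (2.1667)·(-2.6667)) / 5 = -10.3333/5 = -2.0667
  s[V,V] = ((-1.6667)·(-1.6667) + (4.3333)·(4.3333) + (-2.6667)·(-2.6667) + (-0.6667)·(-0.6667) + (3.3333)·(3.3333) + (-2.6667)·(-2.6667)) / 5 = 47.3333/5 = 9.4667
  Sample standard deviations s_i = √(s[i,i]):
  s(U) = √(8.5667) = 2.9269
  s(V) = √(9.4667) = 3.0768

Step 3 — r_{ij} = s_{ij} / (s_i · s_j):
  r[U,U] = 1 (diagonal).
  r[U,V] = -2.0667 / (2.9269 · 3.0768) = -2.0667 / 9.0054 = -0.2295
  r[V,V] = 1 (diagonal).

R is symmetric with unit diagonal. Assembling:

R = [[1, -0.2295],
 [-0.2295, 1]]


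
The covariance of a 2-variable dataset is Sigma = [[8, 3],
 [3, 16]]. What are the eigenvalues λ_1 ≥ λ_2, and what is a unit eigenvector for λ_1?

Step 1 — characteristic polynomial of 2×2 Sigma:
  det(Sigma - λI) = λ² - trace · λ + det = 0.
  trace = 8 + 16 = 24, det = 8·16 - (3)² = 119.
Step 2 — discriminant:
  Δ = trace² - 4·det = 576 - 476 = 100.
Step 3 — eigenvalues:
  λ = (trace ± √Δ)/2 = (24 ± 10)/2,
  λ_1 = 17,  λ_2 = 7.

Step 4 — unit eigenvector for λ_1: solve (Sigma - λ_1 I)v = 0. First row:
  (8 - 17)·v_x + (3)·v_y = 0, i.e. (-9)·v_x + (3)·v_y = 0,
  so v ∝ (b, λ_1 - a) = (3, 9) = u.
  ||u|| = √((3)² + (9)²) = √(90) ≈ 9.4868,
  v_1 = u/||u|| ≈ (0.3162, 0.9487) (||v_1|| = 1).

λ_1 = 17,  λ_2 = 7;  v_1 ≈ (0.3162, 0.9487)


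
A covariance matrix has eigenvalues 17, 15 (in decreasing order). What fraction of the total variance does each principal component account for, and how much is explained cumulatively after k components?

Step 1 — total variance = trace(Sigma) = Σ λ_i = 17 + 15 = 32.

Step 2 — fraction explained by component i = λ_i / Σ λ:
  PC1: 17/32 = 0.5312
  PC2: 15/32 = 0.4688

Step 3 — cumulative fraction after k components = (λ_1 + ... + λ_k) / Σ λ:
  k = 1: 17/32 = 0.5312
  k = 2: (17 + 15)/32 = 32/32 = 1

Summary (fraction, with percent):

explained: PC1 0.5312 (53.12%), PC2 0.4688 (46.88%);  cumulative: 0.5312, 1


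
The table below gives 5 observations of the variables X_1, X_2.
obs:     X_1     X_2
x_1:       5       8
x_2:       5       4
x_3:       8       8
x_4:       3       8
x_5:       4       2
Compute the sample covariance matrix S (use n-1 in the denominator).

Step 1 — column means:
  mean(X_1) = (5 + 5 + 8 + 3 + 4) / 5 = 25/5 = 5
  mean(X_2) = (8 + 4 + 8 + 8 + 2) / 5 = 30/5 = 6

Step 2 — sample covariance S[i,j] = (1/(n-1)) · Σ_k (x_{k,i} - mean_i) · (x_{k,j} - mean_j), with n-1 = 4.
  S[X_1,X_1] = ((0)·(0) + (0)·(0) + (3)·(3) + (-2)·(-2) + (-1)·(-1)) / 4 = 14/4 = 3.5
  S[X_1,X_2] = ((0)·(2) + (0)·(-2) + (3)·(2) + (-2)·(2) + (-1)·(-4)) / 4 = 6/4 = 1.5
  S[X_2,X_2] = ((2)·(2) + (-2)·(-2) + (2)·(2) + (2)·(2) + (-4)·(-4)) / 4 = 32/4 = 8

S is symmetric (S[j,i] = S[i,j]). Assembling:

S = [[3.5, 1.5],
 [1.5, 8]]


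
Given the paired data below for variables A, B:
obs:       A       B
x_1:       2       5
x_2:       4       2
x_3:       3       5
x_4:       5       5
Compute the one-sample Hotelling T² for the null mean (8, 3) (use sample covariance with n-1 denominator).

Step 1 — sample mean vector:
  mean(A) = (2 + 4 + 3 + 5) / 4 = 14/4 = 3.5
  mean(B) = (5 + 2 + 5 + 5) / 4 = 17/4 = 4.25
  x̄ = (3.5, 4.25),  deviation x̄ - mu_0 = (3.5, 4.25) - (8, 3) = (-4.5, 1.25).

Step 2 — sample covariance matrix, S[i,j] = (1/(n-1)) · Σ_k (x_{k,i} - mean_i) · (x_{k,j} - mean_j), divisor n-1 = 3:
  S[A,A] = ((-1.5)·(-1.5) + (0.5)·(0.5) + (-0.5)·(-0.5) + (1.5)·(1.5)) / 3 = 5/3 = 1.6667
  S[A,B] = ((-1.5)·(0.75) + (0.5)·(-2.25) + (-0.5)·(0.75) + (1.5)·(0.75)) / 3 = -1.5/3 = -0.5
  S[B,B] = ((0.75)·(0.75) + (-2.25)·(-2.25) + (0.75)·(0.75) + (0.75)·(0.75)) / 3 = 6.75/3 = 2.25
  S = [[1.6667, -0.5],
 [-0.5, 2.25]].

Step 3 — invert S. det(S) = 1.6667·2.25 - (-0.5)² = 3.5.
  S^{-1} = (1/det) · [[d, -b], [-b, a]] = [[0.6429, 0.1429],
 [0.1429, 0.4762]].

Step 4 — quadratic form (x̄ - mu_0)^T · S^{-1} · (x̄ - mu_0):
  S^{-1} · (x̄ - mu_0) = (-2.7143, -0.0476),
  (x̄ - mu_0)^T · [...] = (-4.5)·(-2.7143) + (1.25)·(-0.0476) = 12.1548.

Step 5 — scale by n: T² = 4 · 12.1548 = 48.619.

T² ≈ 48.619


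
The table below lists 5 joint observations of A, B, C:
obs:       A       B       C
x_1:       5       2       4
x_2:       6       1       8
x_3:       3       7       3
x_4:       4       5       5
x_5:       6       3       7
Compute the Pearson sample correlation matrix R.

Step 1 — column means:
  mean(A) = (5 + 6 + 3 + 4 + 6) / 5 = 24/5 = 4.8
  mean(B) = (2 + 1 + 7 + 5 + 3) / 5 = 18/5 = 3.6
  mean(C) = (4 + 8 + 3 + 5 + 7) / 5 = 27/5 = 5.4

Step 2 — sample variances and covariances s[i,j] = (1/(n-1)) · Σ_k (x_{k,i} - mean_i) · (x_{k,j} - mean_j), with n-1 = 4:
  s[A,A] = ((0.2)·(0.2) + (1.2)·(1.2) + (-1.8)·(-1.8) + (-0.8)·(-0.8) + (1.2)·(1.2)) / 4 = 6.8/4 = 1.7
  s[A,B] = ((0.2)·(-1.6) + (1.2)·(-2.6) + (-1.8)·(3.4) + (-0.8)·(1.4) + (1.2)·(-0.6)) / 4 = -11.4/4 = -2.85
  s[A,C] = ((0.2)·(-1.4) + (1.2)·(2.6) + (-1.8)·(-2.4) + (-0.8)·(-0.4) + (1.2)·(1.6)) / 4 = 9.4/4 = 2.35
  s[B,B] = ((-1.6)·(-1.6) + (-2.6)·(-2.6) + (3.4)·(3.4) + (1.4)·(1.4) + (-0.6)·(-0.6)) / 4 = 23.2/4 = 5.8
  s[B,C] = ((-1.6)·(-1.4) + (-2.6)·(2.6) + (3.4)·(-2.4) + (1.4)·(-0.4) + (-0.6)·(1.6)) / 4 = -14.2/4 = -3.55
  s[C,C] = ((-1.4)·(-1.4) + (2.6)·(2.6) + (-2.4)·(-2.4) + (-0.4)·(-0.4) + (1.6)·(1.6)) / 4 = 17.2/4 = 4.3
  Sample standard deviations s_i = √(s[i,i]):
  s(A) = √(1.7) = 1.3038
  s(B) = √(5.8) = 2.4083
  s(C) = √(4.3) = 2.0736

Step 3 — r_{ij} = s_{ij} / (s_i · s_j):
  r[A,A] = 1 (diagonal).
  r[A,B] = -2.85 / (1.3038 · 2.4083) = -2.85 / 3.1401 = -0.9076
  r[A,C] = 2.35 / (1.3038 · 2.0736) = 2.35 / 2.7037 = 0.8692
  r[B,B] = 1 (diagonal).
  r[B,C] = -3.55 / (2.4083 · 2.0736) = -3.55 / 4.994 = -0.7109
  r[C,C] = 1 (diagonal).

R is symmetric with unit diagonal. Assembling:

R = [[1, -0.9076, 0.8692],
 [-0.9076, 1, -0.7109],
 [0.8692, -0.7109, 1]]


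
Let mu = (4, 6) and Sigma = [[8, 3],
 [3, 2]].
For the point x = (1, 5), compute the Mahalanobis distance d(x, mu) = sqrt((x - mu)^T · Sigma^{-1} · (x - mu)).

Step 1 — centre the observation: (x - mu) = (-3, -1).

Step 2 — invert Sigma. det(Sigma) = 8·2 - (3)² = 7.
  Sigma^{-1} = (1/det) · [[d, -b], [-b, a]] = [[0.2857, -0.4286],
 [-0.4286, 1.1429]].

Step 3 — form the quadratic (x - mu)^T · Sigma^{-1} · (x - mu):
  Sigma^{-1} · (x - mu) = (-0.4286, 0.1429).
  (x - mu)^T · [Sigma^{-1} · (x - mu)] = (-3)·(-0.4286) + (-1)·(0.1429) = 1.1429.

Step 4 — take square root: d = √(1.1429) ≈ 1.069.

d(x, mu) = √(1.1429) ≈ 1.069


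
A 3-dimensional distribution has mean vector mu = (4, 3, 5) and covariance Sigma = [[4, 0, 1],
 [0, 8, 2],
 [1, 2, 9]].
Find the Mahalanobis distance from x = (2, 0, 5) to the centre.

Step 1 — centre the observation: (x - mu) = (-2, -3, 0).

Step 2 — invert Sigma (cofactor / det for 3×3, or solve directly):
  Sigma^{-1} = [[0.2576, 0.0076, -0.0303],
 [0.0076, 0.1326, -0.0303],
 [-0.0303, -0.0303, 0.1212]].

Step 3 — form the quadratic (x - mu)^T · Sigma^{-1} · (x - mu):
  Sigma^{-1} · (x - mu) = (-0.5379, -0.4129, 0.1515).
  (x - mu)^T · [Sigma^{-1} · (x - mu)] = (-2)·(-0.5379) + (-3)·(-0.4129) + (0)·(0.1515) = 2.3144.

Step 4 — take square root: d = √(2.3144) ≈ 1.5213.

d(x, mu) = √(2.3144) ≈ 1.5213


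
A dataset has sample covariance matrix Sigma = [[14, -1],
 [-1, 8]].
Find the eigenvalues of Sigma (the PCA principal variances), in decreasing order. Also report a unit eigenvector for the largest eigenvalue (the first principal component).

Step 1 — characteristic polynomial of 2×2 Sigma:
  det(Sigma - λI) = λ² - trace · λ + det = 0.
  trace = 14 + 8 = 22, det = 14·8 - (-1)² = 111.
Step 2 — discriminant:
  Δ = trace² - 4·det = 484 - 444 = 40.
Step 3 — eigenvalues:
  λ = (trace ± √Δ)/2 = (22 ± 6.3246)/2,
  λ_1 = 14.1623,  λ_2 = 7.8377.

Step 4 — unit eigenvector for λ_1: solve (Sigma - λ_1 I)v = 0. First row:
  (14 - 14.1623)·v_x + (-1)·v_y = 0, i.e. (-0.1623)·v_x + (-1)·v_y = 0,
  so v ∝ (b, λ_1 - a) = (-1, 0.1623); multiply by -1 so the first entry is positive: u = (1, -0.1623).
  ||u|| = √((1)² + (-0.1623)²) = √(1.0263) ≈ 1.0131,
  v_1 = u/||u|| ≈ (0.9871, -0.1602) (||v_1|| = 1).

λ_1 = 14.1623,  λ_2 = 7.8377;  v_1 ≈ (0.9871, -0.1602)


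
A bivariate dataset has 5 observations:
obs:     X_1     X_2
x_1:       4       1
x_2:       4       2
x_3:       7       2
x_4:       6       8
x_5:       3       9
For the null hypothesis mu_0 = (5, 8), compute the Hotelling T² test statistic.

Step 1 — sample mean vector:
  mean(X_1) = (4 + 4 + 7 + 6 + 3) / 5 = 24/5 = 4.8
  mean(X_2) = (1 + 2 + 2 + 8 + 9) / 5 = 22/5 = 4.4
  x̄ = (4.8, 4.4),  deviation x̄ - mu_0 = (4.8, 4.4) - (5, 8) = (-0.2, -3.6).

Step 2 — sample covariance matrix, S[i,j] = (1/(n-1)) · Σ_k (x_{k,i} - mean_i) · (x_{k,j} - mean_j), divisor n-1 = 4:
  S[X_1,X_1] = ((-0.8)·(-0.8) + (-0.8)·(-0.8) + (2.2)·(2.2) + (1.2)·(1.2) + (-1.8)·(-1.8)) / 4 = 10.8/4 = 2.7
  S[X_1,X_2] = ((-0.8)·(-3.4) + (-0.8)·(-2.4) + (2.2)·(-2.4) + (1.2)·(3.6) + (-1.8)·(4.6)) / 4 = -4.6/4 = -1.15
  S[X_2,X_2] = ((-3.4)·(-3.4) + (-2.4)·(-2.4) + (-2.4)·(-2.4) + (3.6)·(3.6) + (4.6)·(4.6)) / 4 = 57.2/4 = 14.3
  S = [[2.7, -1.15],
 [-1.15, 14.3]].

Step 3 — invert S. det(S) = 2.7·14.3 - (-1.15)² = 37.2875.
  S^{-1} = (1/det) · [[d, -b], [-b, a]] = [[0.3835, 0.0308],
 [0.0308, 0.0724]].

Step 4 — quadratic form (x̄ - mu_0)^T · S^{-1} · (x̄ - mu_0):
  S^{-1} · (x̄ - mu_0) = (-0.1877, -0.2668),
  (x̄ - mu_0)^T · [...] = (-0.2)·(-0.1877) + (-3.6)·(-0.2668) = 0.9982.

Step 5 — scale by n: T² = 5 · 0.9982 = 4.9909.

T² ≈ 4.9909


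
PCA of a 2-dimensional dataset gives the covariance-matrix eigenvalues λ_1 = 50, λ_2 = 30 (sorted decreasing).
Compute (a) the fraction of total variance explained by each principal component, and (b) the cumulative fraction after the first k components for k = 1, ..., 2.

Step 1 — total variance = trace(Sigma) = Σ λ_i = 50 + 30 = 80.

Step 2 — fraction explained by component i = λ_i / Σ λ:
  PC1: 50/80 = 0.625
  PC2: 30/80 = 0.375

Step 3 — cumulative fraction after k components = (λ_1 + ... + λ_k) / Σ λ:
  k = 1: 50/80 = 0.625
  k = 2: (50 + 30)/80 = 80/80 = 1

Summary (fraction, with percent):

explained: PC1 0.625 (62.5%), PC2 0.375 (37.5%);  cumulative: 0.625, 1


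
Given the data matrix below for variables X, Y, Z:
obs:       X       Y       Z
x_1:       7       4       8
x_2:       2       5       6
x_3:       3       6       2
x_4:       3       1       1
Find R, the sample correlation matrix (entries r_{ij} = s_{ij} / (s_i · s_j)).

Step 1 — column means:
  mean(X) = (7 + 2 + 3 + 3) / 4 = 15/4 = 3.75
  mean(Y) = (4 + 5 + 6 + 1) / 4 = 16/4 = 4
  mean(Z) = (8 + 6 + 2 + 1) / 4 = 17/4 = 4.25

Step 2 — sample variances and covariances s[i,j] = (1/(n-1)) · Σ_k (x_{k,i} - mean_i) · (x_{k,j} - mean_j), with n-1 = 3:
  s[X,X] = ((3.25)·(3.25) + (-1.75)·(-1.75) + (-0.75)·(-0.75) + (-0.75)·(-0.75)) / 3 = 14.75/3 = 4.9167
  s[X,Y] = ((3.25)·(0) + (-1.75)·(1) + (-0.75)·(2) + (-0.75)·(-3)) / 3 = -1/3 = -0.3333
  s[X,Z] = ((3.25)·(3.75) + (-1.75)·(1.75) + (-0.75)·(-2.25) + (-0.75)·(-3.25)) / 3 = 13.25/3 = 4.4167
  s[Y,Y] = ((0)·(0) + (1)·(1) + (2)·(2) + (-3)·(-3)) / 3 = 14/3 = 4.6667
  s[Y,Z] = ((0)·(3.75) + (1)·(1.75) + (2)·(-2.25) + (-3)·(-3.25)) / 3 = 7/3 = 2.3333
  s[Z,Z] = ((3.75)·(3.75) + (1.75)·(1.75) + (-2.25)·(-2.25) + (-3.25)·(-3.25)) / 3 = 32.75/3 = 10.9167
  Sample standard deviations s_i = √(s[i,i]):
  s(X) = √(4.9167) = 2.2174
  s(Y) = √(4.6667) = 2.1602
  s(Z) = √(10.9167) = 3.304

Step 3 — r_{ij} = s_{ij} / (s_i · s_j):
  r[X,X] = 1 (diagonal).
  r[X,Y] = -0.3333 / (2.2174 · 2.1602) = -0.3333 / 4.79 = -0.0696
  r[X,Z] = 4.4167 / (2.2174 · 3.304) = 4.4167 / 7.3262 = 0.6029
  r[Y,Y] = 1 (diagonal).
  r[Y,Z] = 2.3333 / (2.1602 · 3.304) = 2.3333 / 7.1375 = 0.3269
  r[Z,Z] = 1 (diagonal).

R is symmetric with unit diagonal. Assembling:

R = [[1, -0.0696, 0.6029],
 [-0.0696, 1, 0.3269],
 [0.6029, 0.3269, 1]]


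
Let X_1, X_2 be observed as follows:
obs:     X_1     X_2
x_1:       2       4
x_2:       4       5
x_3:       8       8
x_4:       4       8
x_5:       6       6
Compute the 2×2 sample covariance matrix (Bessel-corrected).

Step 1 — column means:
  mean(X_1) = (2 + 4 + 8 + 4 + 6) / 5 = 24/5 = 4.8
  mean(X_2) = (4 + 5 + 8 + 8 + 6) / 5 = 31/5 = 6.2

Step 2 — sample covariance S[i,j] = (1/(n-1)) · Σ_k (x_{k,i} - mean_i) · (x_{k,j} - mean_j), with n-1 = 4.
  S[X_1,X_1] = ((-2.8)·(-2.8) + (-0.8)·(-0.8) + (3.2)·(3.2) + (-0.8)·(-0.8) + (1.2)·(1.2)) / 4 = 20.8/4 = 5.2
  S[X_1,X_2] = ((-2.8)·(-2.2) + (-0.8)·(-1.2) + (3.2)·(1.8) + (-0.8)·(1.8) + (1.2)·(-0.2)) / 4 = 11.2/4 = 2.8
  S[X_2,X_2] = ((-2.2)·(-2.2) + (-1.2)·(-1.2) + (1.8)·(1.8) + (1.8)·(1.8) + (-0.2)·(-0.2)) / 4 = 12.8/4 = 3.2

S is symmetric (S[j,i] = S[i,j]). Assembling:

S = [[5.2, 2.8],
 [2.8, 3.2]]


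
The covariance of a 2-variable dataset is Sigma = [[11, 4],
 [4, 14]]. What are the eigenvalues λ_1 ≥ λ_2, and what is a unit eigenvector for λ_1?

Step 1 — characteristic polynomial of 2×2 Sigma:
  det(Sigma - λI) = λ² - trace · λ + det = 0.
  trace = 11 + 14 = 25, det = 11·14 - (4)² = 138.
Step 2 — discriminant:
  Δ = trace² - 4·det = 625 - 552 = 73.
Step 3 — eigenvalues:
  λ = (trace ± √Δ)/2 = (25 ± 8.544)/2,
  λ_1 = 16.772,  λ_2 = 8.228.

Step 4 — unit eigenvector for λ_1: solve (Sigma - λ_1 I)v = 0. First row:
  (11 - 16.772)·v_x + (4)·v_y = 0, i.e. (-5.772)·v_x + (4)·v_y = 0,
  so v ∝ (b, λ_1 - a) = (4, 5.772) = u.
  ||u|| = √((4)² + (5.772)²) = √(49.316) ≈ 7.0225,
  v_1 = u/||u|| ≈ (0.5696, 0.8219) (||v_1|| = 1).

λ_1 = 16.772,  λ_2 = 8.228;  v_1 ≈ (0.5696, 0.8219)


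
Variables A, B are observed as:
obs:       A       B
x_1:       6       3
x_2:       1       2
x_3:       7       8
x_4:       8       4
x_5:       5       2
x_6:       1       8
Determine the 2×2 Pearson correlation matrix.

Step 1 — column means:
  mean(A) = (6 + 1 + 7 + 8 + 5 + 1) / 6 = 28/6 = 4.6667
  mean(B) = (3 + 2 + 8 + 4 + 2 + 8) / 6 = 27/6 = 4.5

Step 2 — sample variances and covariances s[i,j] = (1/(n-1)) · Σ_k (x_{k,i} - mean_i) · (x_{k,j} - mean_j), with n-1 = 5:
  s[A,A] = ((1.3333)·(1.3333) + (-3.6667)·(-3.6667) + (2.3333)·(2.3333) + (3.3333)·(3.3333) + (0.3333)·(0.3333) + (-3.6667)·(-3.6667)) / 5 = 45.3333/5 = 9.0667
  s[A,B] = ((1.3333)·(-1.5) + (-3.6667)·(-2.5) + (2.3333)·(3.5) + (3.3333)·(-0.5) + (0.3333)·(-2.5) + (-3.6667)·(3.5)) / 5 = 0/5 = 0
  s[B,B] = ((-1.5)·(-1.5) + (-2.5)·(-2.5) + (3.5)·(3.5) + (-0.5)·(-0.5) + (-2.5)·(-2.5) + (3.5)·(3.5)) / 5 = 39.5/5 = 7.9
  Sample standard deviations s_i = √(s[i,i]):
  s(A) = √(9.0667) = 3.0111
  s(B) = √(7.9) = 2.8107

Step 3 — r_{ij} = s_{ij} / (s_i · s_j):
  r[A,A] = 1 (diagonal).
  r[A,B] = 0 / (3.0111 · 2.8107) = 0 / 8.4633 = 0
  r[B,B] = 1 (diagonal).

R is symmetric with unit diagonal. Assembling:

R = [[1, 0],
 [0, 1]]


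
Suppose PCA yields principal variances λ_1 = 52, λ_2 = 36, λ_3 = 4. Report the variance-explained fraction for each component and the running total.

Step 1 — total variance = trace(Sigma) = Σ λ_i = 52 + 36 + 4 = 92.

Step 2 — fraction explained by component i = λ_i / Σ λ:
  PC1: 52/92 = 0.5652
  PC2: 36/92 = 0.3913
  PC3: 4/92 = 0.0435

Step 3 — cumulative fraction after k components = (λ_1 + ... + λ_k) / Σ λ:
  k = 1: 52/92 = 0.5652
  k = 2: (52 + 36)/92 = 88/92 = 0.9565
  k = 3: (52 + 36 + 4)/92 = 92/92 = 1

Summary (fraction, with percent):

explained: PC1 0.5652 (56.52%), PC2 0.3913 (39.13%), PC3 0.0435 (4.35%);  cumulative: 0.5652, 0.9565, 1


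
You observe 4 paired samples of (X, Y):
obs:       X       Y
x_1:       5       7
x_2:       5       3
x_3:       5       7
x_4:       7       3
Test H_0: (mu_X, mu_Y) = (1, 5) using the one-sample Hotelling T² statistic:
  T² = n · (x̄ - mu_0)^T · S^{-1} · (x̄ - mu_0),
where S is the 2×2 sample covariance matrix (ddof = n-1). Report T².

Step 1 — sample mean vector:
  mean(X) = (5 + 5 + 5 + 7) / 4 = 22/4 = 5.5
  mean(Y) = (7 + 3 + 7 + 3) / 4 = 20/4 = 5
  x̄ = (5.5, 5),  deviation x̄ - mu_0 = (5.5, 5) - (1, 5) = (4.5, 0).

Step 2 — sample covariance matrix, S[i,j] = (1/(n-1)) · Σ_k (x_{k,i} - mean_i) · (x_{k,j} - mean_j), divisor n-1 = 3:
  S[X,X] = ((-0.5)·(-0.5) + (-0.5)·(-0.5) + (-0.5)·(-0.5) + (1.5)·(1.5)) / 3 = 3/3 = 1
  S[X,Y] = ((-0.5)·(2) + (-0.5)·(-2) + (-0.5)·(2) + (1.5)·(-2)) / 3 = -4/3 = -1.3333
  S[Y,Y] = ((2)·(2) + (-2)·(-2) + (2)·(2) + (-2)·(-2)) / 3 = 16/3 = 5.3333
  S = [[1, -1.3333],
 [-1.3333, 5.3333]].

Step 3 — invert S. det(S) = 1·5.3333 - (-1.3333)² = 3.5556.
  S^{-1} = (1/det) · [[d, -b], [-b, a]] = [[1.5, 0.375],
 [0.375, 0.2812]].

Step 4 — quadratic form (x̄ - mu_0)^T · S^{-1} · (x̄ - mu_0):
  S^{-1} · (x̄ - mu_0) = (6.75, 1.6875),
  (x̄ - mu_0)^T · [...] = (4.5)·(6.75) + (0)·(1.6875) = 30.375.

Step 5 — scale by n: T² = 4 · 30.375 = 121.5.

T² ≈ 121.5


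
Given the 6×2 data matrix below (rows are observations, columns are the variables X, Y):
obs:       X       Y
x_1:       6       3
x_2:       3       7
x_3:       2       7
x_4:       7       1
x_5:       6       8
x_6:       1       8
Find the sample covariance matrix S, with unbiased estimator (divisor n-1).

Step 1 — column means:
  mean(X) = (6 + 3 + 2 + 7 + 6 + 1) / 6 = 25/6 = 4.1667
  mean(Y) = (3 + 7 + 7 + 1 + 8 + 8) / 6 = 34/6 = 5.6667

Step 2 — sample covariance S[i,j] = (1/(n-1)) · Σ_k (x_{k,i} - mean_i) · (x_{k,j} - mean_j), with n-1 = 5.
  S[X,X] = ((1.8333)·(1.8333) + (-1.1667)·(-1.1667) + (-2.1667)·(-2.1667) + (2.8333)·(2.8333) + (1.8333)·(1.8333) + (-3.1667)·(-3.1667)) / 5 = 30.8333/5 = 6.1667
  S[X,Y] = ((1.8333)·(-2.6667) + (-1.1667)·(1.3333) + (-2.1667)·(1.3333) + (2.8333)·(-4.6667) + (1.8333)·(2.3333) + (-3.1667)·(2.3333)) / 5 = -25.6667/5 = -5.1333
  S[Y,Y] = ((-2.6667)·(-2.6667) + (1.3333)·(1.3333) + (1.3333)·(1.3333) + (-4.6667)·(-4.6667) + (2.3333)·(2.3333) + (2.3333)·(2.3333)) / 5 = 43.3333/5 = 8.6667

S is symmetric (S[j,i] = S[i,j]). Assembling:

S = [[6.1667, -5.1333],
 [-5.1333, 8.6667]]


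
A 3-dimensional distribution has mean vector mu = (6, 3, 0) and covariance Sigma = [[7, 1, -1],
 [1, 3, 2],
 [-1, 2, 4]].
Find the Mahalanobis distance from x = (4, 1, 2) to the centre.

Step 1 — centre the observation: (x - mu) = (-2, -2, 2).

Step 2 — invert Sigma (cofactor / det for 3×3, or solve directly):
  Sigma^{-1} = [[0.1778, -0.1333, 0.1111],
 [-0.1333, 0.6, -0.3333],
 [0.1111, -0.3333, 0.4444]].

Step 3 — form the quadratic (x - mu)^T · Sigma^{-1} · (x - mu):
  Sigma^{-1} · (x - mu) = (0.1333, -1.6, 1.3333).
  (x - mu)^T · [Sigma^{-1} · (x - mu)] = (-2)·(0.1333) + (-2)·(-1.6) + (2)·(1.3333) = 5.6.

Step 4 — take square root: d = √(5.6) ≈ 2.3664.

d(x, mu) = √(5.6) ≈ 2.3664


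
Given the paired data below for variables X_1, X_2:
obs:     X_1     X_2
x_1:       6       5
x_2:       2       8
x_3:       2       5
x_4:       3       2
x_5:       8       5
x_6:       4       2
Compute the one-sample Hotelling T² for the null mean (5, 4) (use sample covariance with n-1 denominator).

Step 1 — sample mean vector:
  mean(X_1) = (6 + 2 + 2 + 3 + 8 + 4) / 6 = 25/6 = 4.1667
  mean(X_2) = (5 + 8 + 5 + 2 + 5 + 2) / 6 = 27/6 = 4.5
  x̄ = (4.1667, 4.5),  deviation x̄ - mu_0 = (4.1667, 4.5) - (5, 4) = (-0.8333, 0.5).

Step 2 — sample covariance matrix, S[i,j] = (1/(n-1)) · Σ_k (x_{k,i} - mean_i) · (x_{k,j} - mean_j), divisor n-1 = 5:
  S[X_1,X_1] = ((1.8333)·(1.8333) + (-2.1667)·(-2.1667) + (-2.1667)·(-2.1667) + (-1.1667)·(-1.1667) + (3.8333)·(3.8333) + (-0.1667)·(-0.1667)) / 5 = 28.8333/5 = 5.7667
  S[X_1,X_2] = ((1.8333)·(0.5) + (-2.1667)·(3.5) + (-2.1667)·(0.5) + (-1.1667)·(-2.5) + (3.8333)·(0.5) + (-0.1667)·(-2.5)) / 5 = -2.5/5 = -0.5
  S[X_2,X_2] = ((0.5)·(0.5) + (3.5)·(3.5) + (0.5)·(0.5) + (-2.5)·(-2.5) + (0.5)·(0.5) + (-2.5)·(-2.5)) / 5 = 25.5/5 = 5.1
  S = [[5.7667, -0.5],
 [-0.5, 5.1]].

Step 3 — invert S. det(S) = 5.7667·5.1 - (-0.5)² = 29.16.
  S^{-1} = (1/det) · [[d, -b], [-b, a]] = [[0.1749, 0.0171],
 [0.0171, 0.1978]].

Step 4 — quadratic form (x̄ - mu_0)^T · S^{-1} · (x̄ - mu_0):
  S^{-1} · (x̄ - mu_0) = (-0.1372, 0.0846),
  (x̄ - mu_0)^T · [...] = (-0.8333)·(-0.1372) + (0.5)·(0.0846) = 0.1566.

Step 5 — scale by n: T² = 6 · 0.1566 = 0.9396.

T² ≈ 0.9396


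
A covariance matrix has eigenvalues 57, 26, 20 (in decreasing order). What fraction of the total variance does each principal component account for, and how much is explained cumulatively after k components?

Step 1 — total variance = trace(Sigma) = Σ λ_i = 57 + 26 + 20 = 103.

Step 2 — fraction explained by component i = λ_i / Σ λ:
  PC1: 57/103 = 0.5534
  PC2: 26/103 = 0.2524
  PC3: 20/103 = 0.1942

Step 3 — cumulative fraction after k components = (λ_1 + ... + λ_k) / Σ λ:
  k = 1: 57/103 = 0.5534
  k = 2: (57 + 26)/103 = 83/103 = 0.8058
  k = 3: (57 + 26 + 20)/103 = 103/103 = 1

Summary (fraction, with percent):

explained: PC1 0.5534 (55.34%), PC2 0.2524 (25.24%), PC3 0.1942 (19.42%);  cumulative: 0.5534, 0.8058, 1
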